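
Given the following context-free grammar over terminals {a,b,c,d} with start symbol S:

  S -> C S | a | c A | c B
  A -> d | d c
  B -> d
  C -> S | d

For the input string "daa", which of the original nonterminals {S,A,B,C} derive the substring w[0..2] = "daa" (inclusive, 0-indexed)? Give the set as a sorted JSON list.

CNF form of G:
  S -> C S | T1 A | T1 B | a
  A -> T0 T1 | d
  B -> d
  C -> C S | T1 A | T1 B | a | d
  T0 -> d
  T1 -> c

Fill CYK table bottom-up, restricted to cells inside w[0..2]:
  [0..0]={A,B,C,T0}  "d"  orig:{A,B,C}
  [1..1]={C,S}  "a"
  [2..2]={C,S}  "a"
  [0..1]={C,S}  "da"
  [1..2]={C,S}  "aa"
  [0..2]={C,S}  "daa"

Original NTs in T[0,2] deriving "daa": ["C", "S"]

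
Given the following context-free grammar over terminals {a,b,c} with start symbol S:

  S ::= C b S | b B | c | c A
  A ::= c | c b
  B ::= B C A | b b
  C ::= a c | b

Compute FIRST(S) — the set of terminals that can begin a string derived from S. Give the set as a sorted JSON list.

Compute FIRST by fixpoint:
[1]
  A via A→c: +{c}
  B via B→b b: +{b}
  C via C→a c: +{a}
  C via C→b: +{b}
  S via S→C b S: +{a,b}
  S via S→c: +{c}
  FIRST[S]={a,b,c}  FIRST[A]={c}  FIRST[B]={b}  FIRST[C]={a,b}
[2] (stable)
  FIRST[S]={a,b,c}  FIRST[A]={c}  FIRST[B]={b}  FIRST[C]={a,b}

FIRST(S) = ["a", "b", "c"]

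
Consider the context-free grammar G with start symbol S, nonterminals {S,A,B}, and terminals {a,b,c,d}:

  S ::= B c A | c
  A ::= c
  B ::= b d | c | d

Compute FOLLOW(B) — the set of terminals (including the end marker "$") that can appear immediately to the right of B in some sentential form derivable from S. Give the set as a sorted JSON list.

FIRST sets, iterate to fixpoint:
round 1:
  A via A→c: +{c}
  B via B→b d: +{b}
  B via B→c: +{c}
  B via B→d: +{d}
  S via S→B c A: +{b,c,d}
  S: {b,c,d}  A: {c}  B: {b,c,d}
round 2: — fixpoint
  S: {b,c,d}  A: {c}  B: {b,c,d}

FOLLOW iteration:
initialize: $ ∈ FOLLOW(S)
round 1:
  S→B c A: FOLLOW(B) ⊇ FIRST(c) = {c}; new: +{c}
  S→B c A: FOLLOW(A) ⊇ FOLLOW(S) ⊇ {$}; new: +{$}
  FOLLOW(S)={$}  FOLLOW(A)={$}  FOLLOW(B)={c}
round 2: done
  FOLLOW(S)={$}  FOLLOW(A)={$}  FOLLOW(B)={c}

FOLLOW(B) = ["c"]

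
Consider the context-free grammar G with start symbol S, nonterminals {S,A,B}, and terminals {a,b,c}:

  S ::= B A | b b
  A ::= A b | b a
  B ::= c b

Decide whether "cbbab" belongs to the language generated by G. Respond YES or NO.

Convert to CNF:
  S -> B A | T0 T0
  A -> A T0 | T0 T1
  B -> T2 T0
  T0 -> b
  T1 -> a
  T2 -> c

CYK table (by increasing span):
  cell(0,0) c: {T2}  orig:{}
  cell(1,1) b: {T0}  orig:{}
  cell(2,2) b: {T0}  orig:{}
  cell(3,3) a: {T1}  orig:{}
  cell(4,4) b: {T0}  orig:{}
  cell(0,1) cb: {B}
  cell(1,2) bb: {S}
  cell(2,3) ba: {A}
  cell(3,4) ab: ∅
  cell(0,2) cbb: ∅
  cell(1,3) bba: ∅
  cell(2,4) bab: {A}
  cell(0,3) cbba: {S}
  cell(1,4) bbab: ∅
  cell(0,4) cbbab: {S}

S ∈ T[0,4] ⇒ YES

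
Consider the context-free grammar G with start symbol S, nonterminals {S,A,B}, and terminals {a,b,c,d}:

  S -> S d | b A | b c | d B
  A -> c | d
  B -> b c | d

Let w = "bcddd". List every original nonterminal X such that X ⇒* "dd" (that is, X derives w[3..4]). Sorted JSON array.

CNF form of G:
  S -> S T2 | T0 A | T0 T1 | T2 B
  A -> c | d
  B -> T0 T1 | d
  T0 -> b
  T1 -> c
  T2 -> d

CYK table (by increasing span), restricted to cells inside w[3..4]:
  cell(3,3) d: {A,B,T2}  orig:{A,B}
  cell(4,4) d: {A,B,T2}  orig:{A,B}
  cell(3,4) dd: {S}

Original NTs in T[3,4] deriving "dd": ["S"]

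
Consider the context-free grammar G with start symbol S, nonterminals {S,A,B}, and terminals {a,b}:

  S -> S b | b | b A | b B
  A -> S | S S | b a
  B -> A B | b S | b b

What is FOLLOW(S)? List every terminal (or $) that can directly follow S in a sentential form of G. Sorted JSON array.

FIRST iteration:
pass 1:
  A via A→b a: +{b}
  B via B→A B: +{b}
  S via S→b: +{b}
  S: {b}  A: {b}  B: {b}
pass 2: (no change)
  S: {b}  A: {b}  B: {b}

FOLLOW sets:
FOLLOW(S) := {$}
[1]
  A→S S: FOLLOW(S) ⊇ FIRST(S) = {b}; new: +{b}
  B→A B: FOLLOW(A) ⊇ FIRST(B) = {b}; new: +{b}
  S→b A: FOLLOW(A) ⊇ FOLLOW(S) ⊇ {$,b}; new: +{$}
  S→b B: FOLLOW(B) ⊇ FOLLOW(S) ⊇ {$,b}; new: +{$,b}
  S: {$,b}  A: {$,b}  B: {$,b}
[2] (no change)
  S: {$,b}  A: {$,b}  B: {$,b}

FOLLOW(S) = ["$", "b"]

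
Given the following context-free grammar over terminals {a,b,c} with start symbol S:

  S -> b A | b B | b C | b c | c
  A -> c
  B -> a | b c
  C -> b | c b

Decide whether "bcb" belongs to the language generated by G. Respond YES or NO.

CNF form of G:
  S -> T0 A | T0 B | T0 C | T0 T1 | c
  A -> c
  B -> T0 T1 | a
  C -> T1 T0 | b
  T0 -> b
  T1 -> c

CYK fill:
  T[0,0] 'b' = {C,T0}  orig:{C}
  T[1,1] 'c' = {A,S,T1}  orig:{A,S}
  T[2,2] 'b' = {C,T0}  orig:{C}
  T[0,1] 'bc' = {B,S}
  T[1,2] 'cb' = {C}
  T[0,2] 'bcb' = {S}

S ∈ T[0,2] ⇒ YES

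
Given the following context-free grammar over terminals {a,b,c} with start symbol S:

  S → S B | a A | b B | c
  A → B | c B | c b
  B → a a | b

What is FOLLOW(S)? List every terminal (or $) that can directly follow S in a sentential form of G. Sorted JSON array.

FIRST iteration:
pass 1:
  A via A→c B: +{c}
  B via B→a a: +{a}
  B via B→b: +{b}
  S via S→a A: +{a}
  S via S→b B: +{b}
  S via S→c: +{c}
  S: {a,b,c}  A: {c}  B: {a,b}
pass 2:
  A via A→B: +{a,b}
  S: {a,b,c}  A: {a,b,c}  B: {a,b}
pass 3: done
  S: {a,b,c}  A: {a,b,c}  B: {a,b}

FOLLOW sets:
initialize: $ ∈ FOLLOW(S)
[1]
  S→S B: FOLLOW(S) ⊇ FIRST(B) = {a,b}; new: +{a,b}
  S→S B: FOLLOW(B) ⊇ FOLLOW(S) ⊇ {$,a,b}; new: +{$,a,b}
  S→a A: FOLLOW(A) ⊇ FOLLOW(S) ⊇ {$,a,b}; new: +{$,a,b}
  S: {$,a,b}  A: {$,a,b}  B: {$,a,b}
[2] (no change)
  S: {$,a,b}  A: {$,a,b}  B: {$,a,b}

FOLLOW(S) = ["$", "a", "b"]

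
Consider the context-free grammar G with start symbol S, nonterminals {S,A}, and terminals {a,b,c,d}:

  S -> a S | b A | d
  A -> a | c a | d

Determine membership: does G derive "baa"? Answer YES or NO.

CNF form of G:
  S -> T1 S | T2 A | d
  A -> T0 T1 | a | d
  T0 -> c
  T1 -> a
  T2 -> b

CYK table (by increasing span):
  T[0,0] 'b' = {T2}  orig:{}
  T[1,1] 'a' = {A,T1}  orig:{A}
  T[2,2] 'a' = {A,T1}  orig:{A}
  T[0,1] 'ba' = {S}
  T[1,2] 'aa' = ∅
  T[0,2] 'baa' = ∅

S ∉ T[0,2] ⇒ NO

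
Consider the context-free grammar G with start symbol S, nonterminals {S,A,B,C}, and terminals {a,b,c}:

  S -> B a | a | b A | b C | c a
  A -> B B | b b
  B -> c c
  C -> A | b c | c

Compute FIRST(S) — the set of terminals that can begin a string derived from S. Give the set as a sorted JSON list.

Compute FIRST by fixpoint:
iter 1:
  A via A→b b: +{b}
  B via B→c c: +{c}
  C via C→A: +{b}
  C via C→c: +{c}
  S via S→B a: +{c}
  S via S→a: +{a}
  S via S→b A: +{b}
  FIRST[S]={a,b,c}  FIRST[A]={b}  FIRST[B]={c}  FIRST[C]={b,c}
iter 2:
  A via A→B B: +{c}
  FIRST[S]={a,b,c}  FIRST[A]={b,c}  FIRST[B]={c}  FIRST[C]={b,c}
iter 3: done
  FIRST[S]={a,b,c}  FIRST[A]={b,c}  FIRST[B]={c}  FIRST[C]={b,c}

FIRST(S) = ["a", "b", "c"]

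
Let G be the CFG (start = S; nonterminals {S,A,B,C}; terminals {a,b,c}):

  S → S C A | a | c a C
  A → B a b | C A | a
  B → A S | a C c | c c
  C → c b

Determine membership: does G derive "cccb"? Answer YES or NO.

CNF form of G:
  S -> S X5 | T2 X6 | a
  A -> B X3 | C A | a
  B -> A S | T0 X4 | T2 T2
  C -> T2 T1
  T0 -> a
  T1 -> b
  T2 -> c
  X3 -> T0 T1
  X4 -> C T2
  X5 -> C A
  X6 -> T0 C

Fill CYK table bottom-up:
  cell(0,0) c: {T2}  orig:{}
  cell(1,1) c: {T2}  orig:{}
  cell(2,2) c: {T2}  orig:{}
  cell(3,3) b: {T1}  orig:{}
  cell(0,1) cc: {B}
  cell(1,2) cc: {B}
  cell(2,3) cb: {C}
  cell(0,2) ccc: ∅
  cell(1,3) ccb: ∅
  cell(0,3) cccb: ∅

S ∉ T[0,3] ⇒ NO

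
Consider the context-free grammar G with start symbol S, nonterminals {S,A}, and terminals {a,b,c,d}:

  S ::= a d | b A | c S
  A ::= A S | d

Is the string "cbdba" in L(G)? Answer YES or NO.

CNF form of G:
  S -> T0 T1 | T2 A | T3 S
  A -> A S | d
  T0 -> a
  T1 -> d
  T2 -> b
  T3 -> c

CYK table (by increasing span):
  T[0,0] 'c' = {T3}  orig:{}
  T[1,1] 'b' = {T2}  orig:{}
  T[2,2] 'd' = {A,T1}  orig:{A}
  T[3,3] 'b' = {T2}  orig:{}
  T[4,4] 'a' = {T0}  orig:{}
  T[0,1] 'cb' = ∅
  T[1,2] 'bd' = {S}
  T[2,3] 'db' = ∅
  T[3,4] 'ba' = ∅
  T[0,2] 'cbd' = {S}
  T[1,3] 'bdb' = ∅
  T[2,4] 'dba' = ∅
  T[0,3] 'cbdb' = ∅
  T[1,4] 'bdba' = ∅
  T[0,4] 'cbdba' = ∅

S ∉ T[0,4] ⇒ NO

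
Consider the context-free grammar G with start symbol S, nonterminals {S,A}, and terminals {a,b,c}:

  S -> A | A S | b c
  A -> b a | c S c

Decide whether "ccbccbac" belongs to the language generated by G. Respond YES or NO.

CNF form of G:
  S -> A S | T0 T1 | T0 T2 | T2 X4
  A -> T0 T1 | T2 X3
  T0 -> b
  T1 -> a
  T2 -> c
  X3 -> S T2
  X4 -> S T2

CYK table (by increasing span):
  cell(0,0) c: {T2}  orig:{}
  cell(1,1) c: {T2}  orig:{}
  cell(2,2) b: {T0}  orig:{}
  cell(3,3) c: {T2}  orig:{}
  cell(4,4) c: {T2}  orig:{}
  cell(5,5) b: {T0}  orig:{}
  cell(6,6) a: {T1}  orig:{}
  cell(7,7) c: {T2}  orig:{}
  cell(0,1) cc: ∅
  cell(1,2) cb: ∅
  cell(2,3) bc: {S}
  cell(3,4) cc: ∅
  cell(4,5) cb: ∅
  cell(5,6) ba: {A,S}
  cell(6,7) ac: ∅
  cell(0,2) ccb: ∅
  cell(1,3) cbc: ∅
  cell(2,4) bcc: {X3,X4}  orig:{}
  cell(3,5) ccb: ∅
  cell(4,6) cba: ∅
  cell(5,7) bac: {X3,X4}  orig:{}
  cell(0,3) ccbc: ∅
  cell(1,4) cbcc: {A,S}
  cell(2,5) bccb: ∅
  cell(3,6) ccba: ∅
  cell(4,7) cbac: {A,S}
  cell(0,4) ccbcc: ∅
  cell(1,5) cbccb: ∅
  cell(2,6) bccba: ∅
  cell(3,7) ccbac: ∅
  cell(0,5) ccbccb: ∅
  cell(1,6) cbccba: {S}
  cell(2,7) bccbac: ∅
  cell(0,6) ccbccba: ∅
  cell(1,7) cbccbac: {X3,X4}  orig:{}
  cell(0,7) ccbccbac: {A,S}

S ∈ T[0,7] ⇒ YES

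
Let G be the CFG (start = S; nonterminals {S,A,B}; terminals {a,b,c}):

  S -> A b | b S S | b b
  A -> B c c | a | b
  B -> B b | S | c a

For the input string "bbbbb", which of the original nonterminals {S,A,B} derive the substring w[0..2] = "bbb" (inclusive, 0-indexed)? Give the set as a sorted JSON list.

CNF form of G:
  S -> A T1 | T1 T1 | T1 X5
  A -> B X3 | a | b
  B -> A T1 | B T1 | T0 T2 | T1 T1 | T1 X4
  T0 -> c
  T1 -> b
  T2 -> a
  X3 -> T0 T0
  X4 -> S S
  X5 -> S S

CYK fill (cells [i..j] with 0 ≤ i ≤ j ≤ 2 only):
  T[0,0] 'b' = {A,T1}  orig:{A}
  T[1,1] 'b' = {A,T1}  orig:{A}
  T[2,2] 'b' = {A,T1}  orig:{A}
  T[0,1] 'bb' = {B,S}
  T[1,2] 'bb' = {B,S}
  T[0,2] 'bbb' = {B}

Original NTs in T[0,2] deriving "bbb": ["B"]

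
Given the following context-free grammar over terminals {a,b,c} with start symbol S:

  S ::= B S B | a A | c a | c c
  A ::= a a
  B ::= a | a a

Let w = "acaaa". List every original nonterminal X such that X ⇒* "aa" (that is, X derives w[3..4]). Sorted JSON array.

Convert to CNF:
  S -> B X2 | T0 A | T1 T0 | T1 T1
  A -> T0 T0
  B -> T0 T0 | a
  T0 -> a
  T1 -> c
  X2 -> S B

Fill CYK table bottom-up — only the sub-triangle for w[3..4]:
  [3..3]={B,T0}  "a"  orig:{B}
  [4..4]={B,T0}  "a"  orig:{B}
  [3..4]={A,B}  "aa"

Original NTs in T[3,4] deriving "aa": ["A", "B"]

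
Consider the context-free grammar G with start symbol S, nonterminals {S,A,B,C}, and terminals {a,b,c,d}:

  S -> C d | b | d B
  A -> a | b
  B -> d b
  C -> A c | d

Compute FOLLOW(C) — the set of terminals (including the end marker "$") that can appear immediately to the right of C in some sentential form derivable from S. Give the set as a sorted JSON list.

FIRST iteration:
round 1:
  A via A→a: +{a}
  A via A→b: +{b}
  B via B→d b: +{d}
  C via C→A c: +{a,b}
  C via C→d: +{d}
  S via S→C d: +{a,b,d}
  FIRST[S]={a,b,d}  FIRST[A]={a,b}  FIRST[B]={d}  FIRST[C]={a,b,d}
round 2: — fixpoint
  FIRST[S]={a,b,d}  FIRST[A]={a,b}  FIRST[B]={d}  FIRST[C]={a,b,d}

FOLLOW sets:
initialize: $ ∈ FOLLOW(S)
pass 1:
  C→A c: FOLLOW(A) ⊇ FIRST(c) = {c}; new: +{c}
  S→C d: FOLLOW(C) ⊇ FIRST(d) = {d}; new: +{d}
  S→d B: FOLLOW(B) ⊇ FOLLOW(S) ⊇ {$}; new: +{$}
  FOLLOW[S]={$}  FOLLOW[A]={c}  FOLLOW[B]={$}  FOLLOW[C]={d}
pass 2: (stable)
  FOLLOW[S]={$}  FOLLOW[A]={c}  FOLLOW[B]={$}  FOLLOW[C]={d}

FOLLOW(C) = ["d"]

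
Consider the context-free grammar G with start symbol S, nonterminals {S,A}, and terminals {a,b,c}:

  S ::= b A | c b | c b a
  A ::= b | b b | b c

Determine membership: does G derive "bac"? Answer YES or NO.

Convert to CNF:
  S -> T0 A | T1 T0 | T1 X3
  A -> T0 T0 | T0 T1 | b
  T0 -> b
  T1 -> c
  T2 -> a
  X3 -> T0 T2

CYK fill:
  T[0,0] 'b' = {A,T0}  orig:{A}
  T[1,1] 'a' = {T2}  orig:{}
  T[2,2] 'c' = {T1}  orig:{}
  T[0,1] 'ba' = {X3}  orig:{}
  T[1,2] 'ac' = ∅
  T[0,2] 'bac' = ∅

S ∉ T[0,2] ⇒ NO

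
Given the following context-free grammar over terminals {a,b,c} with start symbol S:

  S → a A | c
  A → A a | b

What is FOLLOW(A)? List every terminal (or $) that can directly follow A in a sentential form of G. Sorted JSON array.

FIRST iteration:
[1]
  A via A→b: +{b}
  S via S→a A: +{a}
  S via S→c: +{c}
  S: {a,c}  A: {b}
[2] (no change)
  S: {a,c}  A: {b}

FOLLOW sets:
initialize: $ ∈ FOLLOW(S)
pass 1:
  A→A a: FOLLOW(A) ⊇ FIRST(a) = {a}; new: +{a}
  S→a A: FOLLOW(A) ⊇ FOLLOW(S) ⊇ {$}; new: +{$}
  FOLLOW[S]={$}  FOLLOW[A]={$,a}
pass 2: (no change)
  FOLLOW[S]={$}  FOLLOW[A]={$,a}

FOLLOW(A) = ["$", "a"]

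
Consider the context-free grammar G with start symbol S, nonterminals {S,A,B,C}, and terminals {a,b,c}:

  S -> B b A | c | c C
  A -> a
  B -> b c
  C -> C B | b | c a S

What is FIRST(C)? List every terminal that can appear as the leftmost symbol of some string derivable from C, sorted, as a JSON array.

FIRST iteration:
[1]
  A via A→a: +{a}
  B via B→b c: +{b}
  C via C→b: +{b}
  C via C→c a S: +{c}
  S via S→B b A: +{b}
  S via S→c: +{c}
  S: {b,c}  A: {a}  B: {b}  C: {b,c}
[2] — fixpoint
  S: {b,c}  A: {a}  B: {b}  C: {b,c}

FIRST(C) = ["b", "c"]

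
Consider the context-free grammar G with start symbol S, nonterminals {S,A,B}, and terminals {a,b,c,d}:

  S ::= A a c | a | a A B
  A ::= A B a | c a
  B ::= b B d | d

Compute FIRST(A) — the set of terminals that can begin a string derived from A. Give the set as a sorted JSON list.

FIRST sets, iterate to fixpoint:
pass 1:
  A via A→c a: +{c}
  B via B→b B d: +{b}
  B via B→d: +{d}
  S via S→A a c: +{c}
  S via S→a: +{a}
  S: {a,c}  A: {c}  B: {b,d}
pass 2: done
  S: {a,c}  A: {c}  B: {b,d}

FIRST(A) = ["c"]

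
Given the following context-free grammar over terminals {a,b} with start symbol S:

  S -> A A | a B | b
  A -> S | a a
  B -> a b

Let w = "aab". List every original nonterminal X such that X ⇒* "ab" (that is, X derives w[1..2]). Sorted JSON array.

CNF form of G:
  S -> A A | T0 B | b
  A -> A A | T0 B | T0 T0 | b
  B -> T0 T1
  T0 -> a
  T1 -> b

CYK table (by increasing span), restricted to cells inside w[1..2]:
  cell(1,1) a: {T0}  orig:{}
  cell(2,2) b: {A,S,T1}  orig:{A,S}
  cell(1,2) ab: {B}

Original NTs in T[1,2] deriving "ab": ["B"]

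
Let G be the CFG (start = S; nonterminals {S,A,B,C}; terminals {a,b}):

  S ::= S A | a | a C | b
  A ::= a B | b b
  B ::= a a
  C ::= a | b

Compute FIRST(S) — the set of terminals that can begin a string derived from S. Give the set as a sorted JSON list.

FIRST sets, iterate to fixpoint:
round 1:
  A via A→a B: +{a}
  A via A→b b: +{b}
  B via B→a a: +{a}
  C via C→a: +{a}
  C via C→b: +{b}
  S via S→a: +{a}
  S via S→b: +{b}
  FIRST[S]={a,b}  FIRST[A]={a,b}  FIRST[B]={a}  FIRST[C]={a,b}
round 2: — fixpoint
  FIRST[S]={a,b}  FIRST[A]={a,b}  FIRST[B]={a}  FIRST[C]={a,b}

FIRST(S) = ["a", "b"]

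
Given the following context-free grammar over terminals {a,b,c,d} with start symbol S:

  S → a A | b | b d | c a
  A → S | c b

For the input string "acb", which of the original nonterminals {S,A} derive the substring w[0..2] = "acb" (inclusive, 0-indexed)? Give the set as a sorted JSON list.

Convert to CNF:
  S -> T0 A | T1 T2 | T3 T0 | b
  A -> T0 A | T1 T2 | T3 T0 | T3 T1 | b
  T0 -> a
  T1 -> b
  T2 -> d
  T3 -> c

CYK fill — only the sub-triangle for w[0..2]:
  cell(0,0) a: {T0}  orig:{}
  cell(1,1) c: {T3}  orig:{}
  cell(2,2) b: {A,S,T1}  orig:{A,S}
  cell(0,1) ac: ∅
  cell(1,2) cb: {A}
  cell(0,2) acb: {A,S}

Original NTs in T[0,2] deriving "acb": ["A", "S"]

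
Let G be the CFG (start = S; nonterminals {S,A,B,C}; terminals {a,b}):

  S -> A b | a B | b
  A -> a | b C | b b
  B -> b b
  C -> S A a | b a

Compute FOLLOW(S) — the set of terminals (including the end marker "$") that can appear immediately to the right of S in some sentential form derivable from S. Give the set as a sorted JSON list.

FIRST sets, iterate to fixpoint:
round 1:
  A via A→a: +{a}
  A via A→b C: +{b}
  B via B→b b: +{b}
  C via C→b a: +{b}
  S via S→A b: +{a,b}
  S: {a,b}  A: {a,b}  B: {b}  C: {b}
round 2:
  C via C→S A a: +{a}
  S: {a,b}  A: {a,b}  B: {b}  C: {a,b}
round 3: done
  S: {a,b}  A: {a,b}  B: {b}  C: {a,b}

FOLLOW sets:
initialize: $ ∈ FOLLOW(S)
pass 1:
  C→S A a: FOLLOW(S) ⊇ FIRST(A) = {a,b}; new: +{a,b}
  C→S A a: FOLLOW(A) ⊇ FIRST(a) = {a}; new: +{a}
  S→A b: FOLLOW(A) ⊇ FIRST(b) = {b}; new: +{b}
  S→a B: FOLLOW(B) ⊇ FOLLOW(S) ⊇ {$,a,b}; new: +{$,a,b}
  S: {$,a,b}  A: {a,b}  B: {$,a,b}  C: {}
pass 2:
  A→b C: FOLLOW(C) ⊇ FOLLOW(A) ⊇ {a,b}; new: +{a,b}
  S: {$,a,b}  A: {a,b}  B: {$,a,b}  C: {a,b}
pass 3: (no change)
  S: {$,a,b}  A: {a,b}  B: {$,a,b}  C: {a,b}

FOLLOW(S) = ["$", "a", "b"]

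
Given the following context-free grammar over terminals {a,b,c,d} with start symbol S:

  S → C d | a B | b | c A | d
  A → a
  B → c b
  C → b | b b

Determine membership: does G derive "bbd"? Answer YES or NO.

Convert to CNF:
  S -> C T2 | T0 A | T3 B | b | d
  A -> a
  B -> T0 T1
  C -> T1 T1 | b
  T0 -> c
  T1 -> b
  T2 -> d
  T3 -> a

CYK fill:
  cell(0,0) b: {C,S,T1}  orig:{C,S}
  cell(1,1) b: {C,S,T1}  orig:{C,S}
  cell(2,2) d: {S,T2}  orig:{S}
  cell(0,1) bb: {C}
  cell(1,2) bd: {S}
  cell(0,2) bbd: {S}

S ∈ T[0,2] ⇒ YES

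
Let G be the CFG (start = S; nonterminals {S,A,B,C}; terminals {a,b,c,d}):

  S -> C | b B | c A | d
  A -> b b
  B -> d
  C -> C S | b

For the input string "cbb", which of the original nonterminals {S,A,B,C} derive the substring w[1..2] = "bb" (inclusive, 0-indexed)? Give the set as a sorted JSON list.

Convert to CNF:
  S -> C S | T0 B | T1 A | b | d
  A -> T0 T0
  B -> d
  C -> C S | b
  T0 -> b
  T1 -> c

CYK fill (cells [i..j] with 1 ≤ i ≤ j ≤ 2 only):
  [1..1]={C,S,T0}  "b"  orig:{C,S}
  [2..2]={C,S,T0}  "b"  orig:{C,S}
  [1..2]={A,C,S}  "bb"

Original NTs in T[1,2] deriving "bb": ["A", "C", "S"]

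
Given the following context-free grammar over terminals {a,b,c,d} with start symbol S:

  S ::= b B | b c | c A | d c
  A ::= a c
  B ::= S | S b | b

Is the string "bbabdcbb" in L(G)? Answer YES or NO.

Convert to CNF:
  S -> T1 A | T2 B | T2 T1 | T3 T1
  A -> T0 T1
  B -> S T2 | T1 A | T2 B | T2 T1 | T3 T1 | b
  T0 -> a
  T1 -> c
  T2 -> b
  T3 -> d

CYK fill:
  cell(0,0) b: {B,T2}  orig:{B}
  cell(1,1) b: {B,T2}  orig:{B}
  cell(2,2) a: {T0}  orig:{}
  cell(3,3) b: {B,T2}  orig:{B}
  cell(4,4) d: {T3}  orig:{}
  cell(5,5) c: {T1}  orig:{}
  cell(6,6) b: {B,T2}  orig:{B}
  cell(7,7) b: {B,T2}  orig:{B}
  cell(0,1) bb: {B,S}
  cell(1,2) ba: ∅
  cell(2,3) ab: ∅
  cell(3,4) bd: ∅
  cell(4,5) dc: {B,S}
  cell(5,6) cb: ∅
  cell(6,7) bb: {B,S}
  cell(0,2) bba: ∅
  cell(1,3) bab: ∅
  cell(2,4) abd: ∅
  cell(3,5) bdc: {B,S}
  cell(4,6) dcb: {B}
  cell(5,7) cbb: ∅
  cell(0,3) bbab: ∅
  cell(1,4) babd: ∅
  cell(2,5) abdc: ∅
  cell(3,6) bdcb: {B,S}
  cell(4,7) dcbb: ∅
  cell(0,4) bbabd: ∅
  cell(1,5) babdc: ∅
  cell(2,6) abdcb: ∅
  cell(3,7) bdcbb: {B}
  cell(0,5) bbabdc: ∅
  cell(1,6) babdcb: ∅
  cell(2,7) abdcbb: ∅
  cell(0,6) bbabdcb: ∅
  cell(1,7) babdcbb: ∅
  cell(0,7) bbabdcbb: ∅

S ∉ T[0,7] ⇒ NO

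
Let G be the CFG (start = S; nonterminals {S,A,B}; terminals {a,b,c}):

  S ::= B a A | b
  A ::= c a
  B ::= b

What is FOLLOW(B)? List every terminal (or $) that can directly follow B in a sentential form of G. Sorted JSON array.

FIRST sets, iterate to fixpoint:
[1]
  A via A→c a: +{c}
  B via B→b: +{b}
  S via S→B a A: +{b}
  S: {b}  A: {c}  B: {b}
[2] (stable)
  S: {b}  A: {c}  B: {b}

Compute FOLLOW by fixpoint:
seed FOLLOW(S) with $
round 1:
  S→B a A: FOLLOW(B) ⊇ FIRST(a) = {a}; new: +{a}
  S→B a A: FOLLOW(A) ⊇ FOLLOW(S) ⊇ {$}; new: +{$}
  FOLLOW(S)={$}  FOLLOW(A)={$}  FOLLOW(B)={a}
round 2: done
  FOLLOW(S)={$}  FOLLOW(A)={$}  FOLLOW(B)={a}

FOLLOW(B) = ["a"]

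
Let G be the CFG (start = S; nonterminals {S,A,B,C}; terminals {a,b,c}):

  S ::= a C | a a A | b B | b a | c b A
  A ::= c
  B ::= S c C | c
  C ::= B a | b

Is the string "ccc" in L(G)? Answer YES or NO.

CNF form of G:
  S -> T0 X5 | T1 C | T1 X4 | T2 B | T2 T1
  A -> c
  B -> S X3 | c
  C -> B T1 | b
  T0 -> c
  T1 -> a
  T2 -> b
  X3 -> T0 C
  X4 -> T1 A
  X5 -> T2 A

Fill CYK table bottom-up:
  [0..0]={A,B,T0}  "c"  orig:{A,B}
  [1..1]={A,B,T0}  "c"  orig:{A,B}
  [2..2]={A,B,T0}  "c"  orig:{A,B}
  [0..1]=∅  "cc"
  [1..2]=∅  "cc"
  [0..2]=∅  "ccc"

S ∉ T[0,2] ⇒ NO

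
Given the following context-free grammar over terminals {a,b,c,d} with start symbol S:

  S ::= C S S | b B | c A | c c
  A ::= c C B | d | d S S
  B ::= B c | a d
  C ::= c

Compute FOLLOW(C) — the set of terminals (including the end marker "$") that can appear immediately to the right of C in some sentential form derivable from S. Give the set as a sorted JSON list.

Compute FIRST by fixpoint:
pass 1:
  A via A→c C B: +{c}
  A via A→d: +{d}
  B via B→a d: +{a}
  C via C→c: +{c}
  S via S→C S S: +{c}
  S via S→b B: +{b}
  S: {b,c}  A: {c,d}  B: {a}  C: {c}
pass 2: done
  S: {b,c}  A: {c,d}  B: {a}  C: {c}

FOLLOW iteration:
seed FOLLOW(S) with $
[1]
  A→c C B: FOLLOW(C) ⊇ FIRST(B) = {a}; new: +{a}
  A→d S S: FOLLOW(S) ⊇ FIRST(S) = {b,c}; new: +{b,c}
  B→B c: FOLLOW(B) ⊇ FIRST(c) = {c}; new: +{c}
  S→C S S: FOLLOW(C) ⊇ FIRST(S) = {b,c}; new: +{b,c}
  S→b B: FOLLOW(B) ⊇ FOLLOW(S) ⊇ {$,b,c}; new: +{$,b}
  S→c A: FOLLOW(A) ⊇ FOLLOW(S) ⊇ {$,b,c}; new: +{$,b,c}
  FOLLOW[S]={$,b,c}  FOLLOW[A]={$,b,c}  FOLLOW[B]={$,b,c}  FOLLOW[C]={a,b,c}
[2] (no change)
  FOLLOW[S]={$,b,c}  FOLLOW[A]={$,b,c}  FOLLOW[B]={$,b,c}  FOLLOW[C]={a,b,c}

FOLLOW(C) = ["a", "b", "c"]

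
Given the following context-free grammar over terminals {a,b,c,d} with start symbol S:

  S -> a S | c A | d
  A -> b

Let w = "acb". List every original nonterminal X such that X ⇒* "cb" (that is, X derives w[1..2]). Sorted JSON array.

CNF form of G:
  S -> T0 S | T1 A | d
  A -> b
  T0 -> a
  T1 -> c

CYK fill, restricted to cells inside w[1..2]:
  cell(1,1) c: {T1}  orig:{}
  cell(2,2) b: {A}
  cell(1,2) cb: {S}

Original NTs in T[1,2] deriving "cb": ["S"]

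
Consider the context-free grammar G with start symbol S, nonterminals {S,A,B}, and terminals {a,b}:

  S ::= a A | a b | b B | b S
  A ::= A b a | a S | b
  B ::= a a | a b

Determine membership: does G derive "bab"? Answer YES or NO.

Convert to CNF:
  S -> T0 B | T0 S | T1 A | T1 T0
  A -> A X2 | T1 S | b
  B -> T1 T0 | T1 T1
  T0 -> b
  T1 -> a
  X2 -> T0 T1

CYK fill:
  T[0,0] 'b' = {A,T0}  orig:{A}
  T[1,1] 'a' = {T1}  orig:{}
  T[2,2] 'b' = {A,T0}  orig:{A}
  T[0,1] 'ba' = {X2}  orig:{}
  T[1,2] 'ab' = {B,S}
  T[0,2] 'bab' = {S}

S ∈ T[0,2] ⇒ YES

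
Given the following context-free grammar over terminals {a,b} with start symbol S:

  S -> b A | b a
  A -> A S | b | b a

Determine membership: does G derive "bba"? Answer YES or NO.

Convert to CNF:
  S -> T0 A | T0 T1
  A -> A S | T0 T1 | b
  T0 -> b
  T1 -> a

Fill CYK table bottom-up:
  T[0,0] 'b' = {A,T0}  orig:{A}
  T[1,1] 'b' = {A,T0}  orig:{A}
  T[2,2] 'a' = {T1}  orig:{}
  T[0,1] 'bb' = {S}
  T[1,2] 'ba' = {A,S}
  T[0,2] 'bba' = {A,S}

S ∈ T[0,2] ⇒ YES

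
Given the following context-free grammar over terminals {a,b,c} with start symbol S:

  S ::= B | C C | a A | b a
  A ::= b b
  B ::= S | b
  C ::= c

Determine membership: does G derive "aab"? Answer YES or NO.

CNF form of G:
  S -> C C | T0 T1 | T1 A | b
  A -> T0 T0
  B -> C C | T0 T1 | T1 A | b
  C -> c
  T0 -> b
  T1 -> a

Fill CYK table bottom-up:
  cell(0,0) a: {T1}  orig:{}
  cell(1,1) a: {T1}  orig:{}
  cell(2,2) b: {B,S,T0}  orig:{B,S}
  cell(0,1) aa: ∅
  cell(1,2) ab: ∅
  cell(0,2) aab: ∅

S ∉ T[0,2] ⇒ NO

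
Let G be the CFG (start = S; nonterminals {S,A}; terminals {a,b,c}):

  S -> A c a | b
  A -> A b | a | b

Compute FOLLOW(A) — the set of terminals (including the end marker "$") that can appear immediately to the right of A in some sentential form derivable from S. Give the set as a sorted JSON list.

Compute FIRST by fixpoint:
[1]
  A via A→a: +{a}
  A via A→b: +{b}
  S via S→A c a: +{a,b}
  FIRST(S)={a,b}  FIRST(A)={a,b}
[2] (no change)
  FIRST(S)={a,b}  FIRST(A)={a,b}

FOLLOW iteration:
FOLLOW(S) := {$}
iter 1:
  A→A b: FOLLOW(A) ⊇ FIRST(b) = {b}; new: +{b}
  S→A c a: FOLLOW(A) ⊇ FIRST(c) = {c}; new: +{c}
  FOLLOW[S]={$}  FOLLOW[A]={b,c}
iter 2: (stable)
  FOLLOW[S]={$}  FOLLOW[A]={b,c}

FOLLOW(A) = ["b", "c"]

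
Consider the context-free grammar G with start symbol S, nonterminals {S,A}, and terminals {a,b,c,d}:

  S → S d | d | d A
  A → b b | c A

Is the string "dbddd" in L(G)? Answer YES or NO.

CNF form of G:
  S -> S T2 | T2 A | d
  A -> T0 T0 | T1 A
  T0 -> b
  T1 -> c
  T2 -> d

CYK fill:
  [0..0]={S,T2}  "d"  orig:{S}
  [1..1]={T0}  "b"  orig:{}
  [2..2]={S,T2}  "d"  orig:{S}
  [3..3]={S,T2}  "d"  orig:{S}
  [4..4]={S,T2}  "d"  orig:{S}
  [0..1]=∅  "db"
  [1..2]=∅  "bd"
  [2..3]={S}  "dd"
  [3..4]={S}  "dd"
  [0..2]=∅  "dbd"
  [1..3]=∅  "bdd"
  [2..4]={S}  "ddd"
  [0..3]=∅  "dbdd"
  [1..4]=∅  "bddd"
  [0..4]=∅  "dbddd"

S ∉ T[0,4] ⇒ NO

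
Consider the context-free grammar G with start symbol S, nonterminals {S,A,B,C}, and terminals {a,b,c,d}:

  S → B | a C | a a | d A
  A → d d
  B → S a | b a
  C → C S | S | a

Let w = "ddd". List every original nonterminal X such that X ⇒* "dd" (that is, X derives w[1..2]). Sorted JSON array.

Convert to CNF:
  S -> S T1 | T0 A | T1 C | T1 T1 | T2 T1
  A -> T0 T0
  B -> S T1 | T2 T1
  C -> C S | S T1 | T0 A | T1 C | T1 T1 | T2 T1 | a
  T0 -> d
  T1 -> a
  T2 -> b

Fill CYK table bottom-up, restricted to cells inside w[1..2]:
  cell(1,1) d: {T0}  orig:{}
  cell(2,2) d: {T0}  orig:{}
  cell(1,2) dd: {A}

Original NTs in T[1,2] deriving "dd": ["A"]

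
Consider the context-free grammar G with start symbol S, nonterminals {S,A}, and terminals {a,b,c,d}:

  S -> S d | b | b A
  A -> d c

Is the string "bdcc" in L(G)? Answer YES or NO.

CNF form of G:
  S -> S T0 | T2 A | b
  A -> T0 T1
  T0 -> d
  T1 -> c
  T2 -> b

CYK fill:
  T[0,0] 'b' = {S,T2}  orig:{S}
  T[1,1] 'd' = {T0}  orig:{}
  T[2,2] 'c' = {T1}  orig:{}
  T[3,3] 'c' = {T1}  orig:{}
  T[0,1] 'bd' = {S}
  T[1,2] 'dc' = {A}
  T[2,3] 'cc' = ∅
  T[0,2] 'bdc' = {S}
  T[1,3] 'dcc' = ∅
  T[0,3] 'bdcc' = ∅

S ∉ T[0,3] ⇒ NO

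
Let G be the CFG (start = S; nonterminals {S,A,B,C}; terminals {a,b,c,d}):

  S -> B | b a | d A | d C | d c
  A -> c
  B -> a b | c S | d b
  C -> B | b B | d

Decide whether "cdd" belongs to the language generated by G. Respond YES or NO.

Convert to CNF:
  S -> T0 T1 | T1 T0 | T2 S | T3 A | T3 C | T3 T1 | T3 T2
  A -> c
  B -> T0 T1 | T2 S | T3 T1
  C -> T0 T1 | T1 B | T2 S | T3 T1 | d
  T0 -> a
  T1 -> b
  T2 -> c
  T3 -> d

CYK fill:
  cell(0,0) c: {A,T2}  orig:{A}
  cell(1,1) d: {C,T3}  orig:{C}
  cell(2,2) d: {C,T3}  orig:{C}
  cell(0,1) cd: ∅
  cell(1,2) dd: {S}
  cell(0,2) cdd: {B,C,S}

S ∈ T[0,2] ⇒ YES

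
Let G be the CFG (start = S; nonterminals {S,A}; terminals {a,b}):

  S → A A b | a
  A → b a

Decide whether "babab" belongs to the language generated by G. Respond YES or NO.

CNF form of G:
  S -> A X2 | a
  A -> T0 T1
  T0 -> b
  T1 -> a
  X2 -> A T0

CYK fill:
  T[0,0] 'b' = {T0}  orig:{}
  T[1,1] 'a' = {S,T1}  orig:{S}
  T[2,2] 'b' = {T0}  orig:{}
  T[3,3] 'a' = {S,T1}  orig:{S}
  T[4,4] 'b' = {T0}  orig:{}
  T[0,1] 'ba' = {A}
  T[1,2] 'ab' = ∅
  T[2,3] 'ba' = {A}
  T[3,4] 'ab' = ∅
  T[0,2] 'bab' = {X2}  orig:{}
  T[1,3] 'aba' = ∅
  T[2,4] 'bab' = {X2}  orig:{}
  T[0,3] 'baba' = ∅
  T[1,4] 'abab' = ∅
  T[0,4] 'babab' = {S}

S ∈ T[0,4] ⇒ YES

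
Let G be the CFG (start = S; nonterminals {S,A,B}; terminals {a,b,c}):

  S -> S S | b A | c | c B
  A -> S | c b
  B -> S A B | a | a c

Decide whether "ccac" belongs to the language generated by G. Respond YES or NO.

CNF form of G:
  S -> S S | T0 A | T1 B | c
  A -> S S | T0 A | T1 B | T1 T0 | c
  B -> S X3 | T2 T1 | a
  T0 -> b
  T1 -> c
  T2 -> a
  X3 -> A B

CYK table (by increasing span):
  cell(0,0) c: {A,S,T1}  orig:{A,S}
  cell(1,1) c: {A,S,T1}  orig:{A,S}
  cell(2,2) a: {B,T2}  orig:{B}
  cell(3,3) c: {A,S,T1}  orig:{A,S}
  cell(0,1) cc: {A,S}
  cell(1,2) ca: {A,S,X3}  orig:{A,S}
  cell(2,3) ac: {B}
  cell(0,2) cca: {A,B,S,X3}  orig:{A,B,S}
  cell(1,3) cac: {A,S,X3}  orig:{A,S}
  cell(0,3) ccac: {A,B,S,X3}  orig:{A,B,S}

S ∈ T[0,3] ⇒ YES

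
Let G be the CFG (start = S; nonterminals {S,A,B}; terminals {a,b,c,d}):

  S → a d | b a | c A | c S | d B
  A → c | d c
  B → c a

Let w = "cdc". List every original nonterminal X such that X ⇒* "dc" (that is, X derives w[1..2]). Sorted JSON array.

Convert to CNF:
  S -> T0 B | T1 A | T1 S | T2 T0 | T3 T2
  A -> T0 T1 | c
  B -> T1 T2
  T0 -> d
  T1 -> c
  T2 -> a
  T3 -> b

CYK table (by increasing span) (cells [i..j] with 1 ≤ i ≤ j ≤ 2 only):
  cell(1,1) d: {T0}  orig:{}
  cell(2,2) c: {A,T1}  orig:{A}
  cell(1,2) dc: {A}

Original NTs in T[1,2] deriving "dc": ["A"]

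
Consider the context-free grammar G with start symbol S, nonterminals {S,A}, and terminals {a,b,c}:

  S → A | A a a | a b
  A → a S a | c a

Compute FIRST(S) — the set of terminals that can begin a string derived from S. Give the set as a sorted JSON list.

Compute FIRST by fixpoint:
round 1:
  A via A→a S a: +{a}
  A via A→c a: +{c}
  S via S→A: +{a,c}
  FIRST(S)={a,c}  FIRST(A)={a,c}
round 2: — fixpoint
  FIRST(S)={a,c}  FIRST(A)={a,c}

FIRST(S) = ["a", "c"]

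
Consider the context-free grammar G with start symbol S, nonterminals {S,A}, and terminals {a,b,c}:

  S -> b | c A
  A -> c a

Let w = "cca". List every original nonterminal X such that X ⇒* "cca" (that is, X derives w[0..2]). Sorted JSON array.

Convert to CNF:
  S -> T0 A | b
  A -> T0 T1
  T0 -> c
  T1 -> a

CYK table (by increasing span) — only the sub-triangle for w[0..2]:
  [0..0]={T0}  "c"  orig:{}
  [1..1]={T0}  "c"  orig:{}
  [2..2]={T1}  "a"  orig:{}
  [0..1]=∅  "cc"
  [1..2]={A}  "ca"
  [0..2]={S}  "cca"

Original NTs in T[0,2] deriving "cca": ["S"]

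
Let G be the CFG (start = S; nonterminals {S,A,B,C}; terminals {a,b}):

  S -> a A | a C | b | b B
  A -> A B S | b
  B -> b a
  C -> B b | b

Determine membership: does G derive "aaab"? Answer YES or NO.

Convert to CNF:
  S -> T0 B | T1 A | T1 C | b
  A -> A X2 | b
  B -> T0 T1
  C -> B T0 | b
  T0 -> b
  T1 -> a
  X2 -> B S

CYK table (by increasing span):
  T[0,0] 'a' = {T1}  orig:{}
  T[1,1] 'a' = {T1}  orig:{}
  T[2,2] 'a' = {T1}  orig:{}
  T[3,3] 'b' = {A,C,S,T0}  orig:{A,C,S}
  T[0,1] 'aa' = ∅
  T[1,2] 'aa' = ∅
  T[2,3] 'ab' = {S}
  T[0,2] 'aaa' = ∅
  T[1,3] 'aab' = ∅
  T[0,3] 'aaab' = ∅

S ∉ T[0,3] ⇒ NO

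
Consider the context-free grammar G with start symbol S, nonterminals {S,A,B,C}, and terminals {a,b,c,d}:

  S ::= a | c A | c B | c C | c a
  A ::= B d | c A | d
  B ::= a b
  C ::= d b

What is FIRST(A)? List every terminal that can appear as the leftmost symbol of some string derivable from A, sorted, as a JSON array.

FIRST iteration:
round 1:
  A via A→c A: +{c}
  A via A→d: +{d}
  B via B→a b: +{a}
  C via C→d b: +{d}
  S via S→a: +{a}
  S via S→c A: +{c}
  FIRST[S]={a,c}  FIRST[A]={c,d}  FIRST[B]={a}  FIRST[C]={d}
round 2:
  A via A→B d: +{a}
  FIRST[S]={a,c}  FIRST[A]={a,c,d}  FIRST[B]={a}  FIRST[C]={d}
round 3: — fixpoint
  FIRST[S]={a,c}  FIRST[A]={a,c,d}  FIRST[B]={a}  FIRST[C]={d}

FIRST(A) = ["a", "c", "d"]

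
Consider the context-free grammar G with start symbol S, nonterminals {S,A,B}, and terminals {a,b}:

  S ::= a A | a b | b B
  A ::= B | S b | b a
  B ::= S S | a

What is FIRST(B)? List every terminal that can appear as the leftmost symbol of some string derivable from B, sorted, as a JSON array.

FIRST iteration:
pass 1:
  A via A→b a: +{b}
  B via B→a: +{a}
  S via S→a A: +{a}
  S via S→b B: +{b}
  S: {a,b}  A: {b}  B: {a}
pass 2:
  A via A→B: +{a}
  B via B→S S: +{b}
  S: {a,b}  A: {a,b}  B: {a,b}
pass 3: done
  S: {a,b}  A: {a,b}  B: {a,b}

FIRST(B) = ["a", "b"]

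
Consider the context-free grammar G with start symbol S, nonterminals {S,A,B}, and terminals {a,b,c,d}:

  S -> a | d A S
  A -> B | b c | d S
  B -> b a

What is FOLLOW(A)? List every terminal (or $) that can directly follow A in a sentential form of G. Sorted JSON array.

Compute FIRST by fixpoint:
[1]
  A via A→b c: +{b}
  A via A→d S: +{d}
  B via B→b a: +{b}
  S via S→a: +{a}
  S via S→d A S: +{d}
  FIRST(S)={a,d}  FIRST(A)={b,d}  FIRST(B)={b}
[2] (no change)
  FIRST(S)={a,d}  FIRST(A)={b,d}  FIRST(B)={b}

FOLLOW iteration:
FOLLOW(S) := {$}
[1]
  S→d A S: FOLLOW(A) ⊇ FIRST(S) = {a,d}; new: +{a,d}
  FOLLOW(S)={$}  FOLLOW(A)={a,d}  FOLLOW(B)={}
[2]
  A→B: FOLLOW(B) ⊇ FOLLOW(A) ⊇ {a,d}; new: +{a,d}
  A→d S: FOLLOW(S) ⊇ FOLLOW(A) ⊇ {a,d}; new: +{a,d}
  FOLLOW(S)={$,a,d}  FOLLOW(A)={a,d}  FOLLOW(B)={a,d}
[3] — fixpoint
  FOLLOW(S)={$,a,d}  FOLLOW(A)={a,d}  FOLLOW(B)={a,d}

FOLLOW(A) = ["a", "d"]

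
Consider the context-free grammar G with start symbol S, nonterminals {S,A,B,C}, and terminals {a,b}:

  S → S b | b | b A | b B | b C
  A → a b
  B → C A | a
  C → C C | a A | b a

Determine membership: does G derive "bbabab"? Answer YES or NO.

CNF form of G:
  S -> S T1 | T1 A | T1 B | T1 C | b
  A -> T0 T1
  B -> C A | a
  C -> C C | T0 A | T1 T0
  T0 -> a
  T1 -> b

Fill CYK table bottom-up:
  cell(0,0) b: {S,T1}  orig:{S}
  cell(1,1) b: {S,T1}  orig:{S}
  cell(2,2) a: {B,T0}  orig:{B}
  cell(3,3) b: {S,T1}  orig:{S}
  cell(4,4) a: {B,T0}  orig:{B}
  cell(5,5) b: {S,T1}  orig:{S}
  cell(0,1) bb: {S}
  cell(1,2) ba: {C,S}
  cell(2,3) ab: {A}
  cell(3,4) ba: {C,S}
  cell(4,5) ab: {A}
  cell(0,2) bba: {S}
  cell(1,3) bab: {S}
  cell(2,4) aba: ∅
  cell(3,5) bab: {S}
  cell(0,3) bbab: {S}
  cell(1,4) baba: {C}
  cell(2,5) abab: ∅
  cell(0,4) bbaba: {S}
  cell(1,5) babab: ∅
  cell(0,5) bbabab: {S}

S ∈ T[0,5] ⇒ YES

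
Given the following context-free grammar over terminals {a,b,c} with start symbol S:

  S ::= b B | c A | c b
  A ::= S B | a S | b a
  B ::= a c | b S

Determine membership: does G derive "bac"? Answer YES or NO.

Convert to CNF:
  S -> T1 B | T2 A | T2 T1
  A -> S B | T0 S | T1 T0
  B -> T0 T2 | T1 S
  T0 -> a
  T1 -> b
  T2 -> c

Fill CYK table bottom-up:
  [0..0]={T1}  "b"  orig:{}
  [1..1]={T0}  "a"  orig:{}
  [2..2]={T2}  "c"  orig:{}
  [0..1]={A}  "ba"
  [1..2]={B}  "ac"
  [0..2]={S}  "bac"

S ∈ T[0,2] ⇒ YES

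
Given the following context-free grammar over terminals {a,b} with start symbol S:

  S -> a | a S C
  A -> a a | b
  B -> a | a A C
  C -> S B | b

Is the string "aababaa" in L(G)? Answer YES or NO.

Convert to CNF:
  S -> T0 X2 | a
  A -> T0 T0 | b
  B -> T0 X1 | a
  C -> S B | b
  T0 -> a
  X1 -> A C
  X2 -> S C

Fill CYK table bottom-up:
  cell(0,0) a: {B,S,T0}  orig:{B,S}
  cell(1,1) a: {B,S,T0}  orig:{B,S}
  cell(2,2) b: {A,C}
  cell(3,3) a: {B,S,T0}  orig:{B,S}
  cell(4,4) b: {A,C}
  cell(5,5) a: {B,S,T0}  orig:{B,S}
  cell(6,6) a: {B,S,T0}  orig:{B,S}
  cell(0,1) aa: {A,C}
  cell(1,2) ab: {X2}  orig:{}
  cell(2,3) ba: ∅
  cell(3,4) ab: {X2}  orig:{}
  cell(4,5) ba: ∅
  cell(5,6) aa: {A,C}
  cell(0,2) aab: {S,X1}  orig:{S}
  cell(1,3) aba: ∅
  cell(2,4) bab: ∅
  cell(3,5) aba: ∅
  cell(4,6) baa: {X1}  orig:{}
  cell(0,3) aaba: {C}
  cell(1,4) abab: ∅
  cell(2,5) baba: ∅
  cell(3,6) abaa: {B}
  cell(0,4) aabab: ∅
  cell(1,5) ababa: ∅
  cell(2,6) babaa: ∅
  cell(0,5) aababa: ∅
  cell(1,6) ababaa: ∅
  cell(0,6) aababaa: {C}

S ∉ T[0,6] ⇒ NO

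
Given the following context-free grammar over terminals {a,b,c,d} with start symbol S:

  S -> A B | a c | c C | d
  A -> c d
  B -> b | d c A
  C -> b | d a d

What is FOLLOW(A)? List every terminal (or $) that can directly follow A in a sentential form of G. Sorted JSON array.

FIRST iteration:
iter 1:
  A via A→c d: +{c}
  B via B→b: +{b}
  B via B→d c A: +{d}
  C via C→b: +{b}
  C via C→d a d: +{d}
  S via S→A B: +{c}
  S via S→a c: +{a}
  S via S→d: +{d}
  FIRST[S]={a,c,d}  FIRST[A]={c}  FIRST[B]={b,d}  FIRST[C]={b,d}
iter 2: — fixpoint
  FIRST[S]={a,c,d}  FIRST[A]={c}  FIRST[B]={b,d}  FIRST[C]={b,d}

Compute FOLLOW by fixpoint:
seed FOLLOW(S) with $
round 1:
  S→A B: FOLLOW(A) ⊇ FIRST(B) = {b,d}; new: +{b,d}
  S→A B: FOLLOW(B) ⊇ FOLLOW(S) ⊇ {$}; new: +{$}
  S→c C: FOLLOW(C) ⊇ FOLLOW(S) ⊇ {$}; new: +{$}
  S: {$}  A: {b,d}  B: {$}  C: {$}
round 2:
  B→d c A: FOLLOW(A) ⊇ FOLLOW(B) ⊇ {$}; new: +{$}
  S: {$}  A: {$,b,d}  B: {$}  C: {$}
round 3: — fixpoint
  S: {$}  A: {$,b,d}  B: {$}  C: {$}

FOLLOW(A) = ["$", "b", "d"]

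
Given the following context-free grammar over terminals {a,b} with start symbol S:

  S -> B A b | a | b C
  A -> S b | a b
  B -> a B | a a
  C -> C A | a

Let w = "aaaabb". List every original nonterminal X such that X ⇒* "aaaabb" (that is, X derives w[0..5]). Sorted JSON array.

CNF form of G:
  S -> B X2 | T0 C | a
  A -> S T0 | T1 T0
  B -> T1 B | T1 T1
  C -> C A | a
  T0 -> b
  T1 -> a
  X2 -> A T0

CYK table (by increasing span) — only the sub-triangle for w[0..5]:
  cell(0,0) a: {C,S,T1}  orig:{C,S}
  cell(1,1) a: {C,S,T1}  orig:{C,S}
  cell(2,2) a: {C,S,T1}  orig:{C,S}
  cell(3,3) a: {C,S,T1}  orig:{C,S}
  cell(4,4) b: {T0}  orig:{}
  cell(5,5) b: {T0}  orig:{}
  cell(0,1) aa: {B}
  cell(1,2) aa: {B}
  cell(2,3) aa: {B}
  cell(3,4) ab: {A}
  cell(4,5) bb: ∅
  cell(0,2) aaa: {B}
  cell(1,3) aaa: {B}
  cell(2,4) aab: {C}
  cell(3,5) abb: {X2}  orig:{}
  cell(0,3) aaaa: {B}
  cell(1,4) aaab: ∅
  cell(2,5) aabb: ∅
  cell(0,4) aaaab: ∅
  cell(1,5) aaabb: {S}
  cell(0,5) aaaabb: {S}

Original NTs in T[0,5] deriving "aaaabb": ["S"]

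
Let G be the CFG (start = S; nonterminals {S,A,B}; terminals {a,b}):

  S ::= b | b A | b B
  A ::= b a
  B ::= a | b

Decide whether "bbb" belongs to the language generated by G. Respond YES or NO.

Convert to CNF:
  S -> T0 A | T0 B | b
  A -> T0 T1
  B -> a | b
  T0 -> b
  T1 -> a

Fill CYK table bottom-up:
  cell(0,0) b: {B,S,T0}  orig:{B,S}
  cell(1,1) b: {B,S,T0}  orig:{B,S}
  cell(2,2) b: {B,S,T0}  orig:{B,S}
  cell(0,1) bb: {S}
  cell(1,2) bb: {S}
  cell(0,2) bbb: ∅

S ∉ T[0,2] ⇒ NO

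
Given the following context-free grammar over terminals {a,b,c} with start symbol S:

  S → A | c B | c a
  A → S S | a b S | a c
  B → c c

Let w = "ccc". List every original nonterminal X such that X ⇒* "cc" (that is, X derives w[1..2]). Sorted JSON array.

Convert to CNF:
  S -> S S | T0 T2 | T0 X4 | T2 B | T2 T0
  A -> S S | T0 T2 | T0 X3
  B -> T2 T2
  T0 -> a
  T1 -> b
  T2 -> c
  X3 -> T1 S
  X4 -> T1 S

CYK table (by increasing span), restricted to cells inside w[1..2]:
  T[1,1] 'c' = {T2}  orig:{}
  T[2,2] 'c' = {T2}  orig:{}
  T[1,2] 'cc' = {B}

Original NTs in T[1,2] deriving "cc": ["B"]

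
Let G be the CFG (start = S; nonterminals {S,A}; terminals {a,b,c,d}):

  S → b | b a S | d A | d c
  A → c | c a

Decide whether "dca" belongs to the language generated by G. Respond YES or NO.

CNF form of G:
  S -> T2 X4 | T3 A | T3 T0 | b
  A -> T0 T1 | c
  T0 -> c
  T1 -> a
  T2 -> b
  T3 -> d
  X4 -> T1 S

CYK table (by increasing span):
  T[0,0] 'd' = {T3}  orig:{}
  T[1,1] 'c' = {A,T0}  orig:{A}
  T[2,2] 'a' = {T1}  orig:{}
  T[0,1] 'dc' = {S}
  T[1,2] 'ca' = {A}
  T[0,2] 'dca' = {S}

S ∈ T[0,2] ⇒ YES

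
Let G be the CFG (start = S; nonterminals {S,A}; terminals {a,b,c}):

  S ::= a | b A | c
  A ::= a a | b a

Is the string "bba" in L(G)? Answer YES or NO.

Convert to CNF:
  S -> T1 A | a | c
  A -> T0 T0 | T1 T0
  T0 -> a
  T1 -> b

Fill CYK table bottom-up:
  cell(0,0) b: {T1}  orig:{}
  cell(1,1) b: {T1}  orig:{}
  cell(2,2) a: {S,T0}  orig:{S}
  cell(0,1) bb: ∅
  cell(1,2) ba: {A}
  cell(0,2) bba: {S}

S ∈ T[0,2] ⇒ YES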